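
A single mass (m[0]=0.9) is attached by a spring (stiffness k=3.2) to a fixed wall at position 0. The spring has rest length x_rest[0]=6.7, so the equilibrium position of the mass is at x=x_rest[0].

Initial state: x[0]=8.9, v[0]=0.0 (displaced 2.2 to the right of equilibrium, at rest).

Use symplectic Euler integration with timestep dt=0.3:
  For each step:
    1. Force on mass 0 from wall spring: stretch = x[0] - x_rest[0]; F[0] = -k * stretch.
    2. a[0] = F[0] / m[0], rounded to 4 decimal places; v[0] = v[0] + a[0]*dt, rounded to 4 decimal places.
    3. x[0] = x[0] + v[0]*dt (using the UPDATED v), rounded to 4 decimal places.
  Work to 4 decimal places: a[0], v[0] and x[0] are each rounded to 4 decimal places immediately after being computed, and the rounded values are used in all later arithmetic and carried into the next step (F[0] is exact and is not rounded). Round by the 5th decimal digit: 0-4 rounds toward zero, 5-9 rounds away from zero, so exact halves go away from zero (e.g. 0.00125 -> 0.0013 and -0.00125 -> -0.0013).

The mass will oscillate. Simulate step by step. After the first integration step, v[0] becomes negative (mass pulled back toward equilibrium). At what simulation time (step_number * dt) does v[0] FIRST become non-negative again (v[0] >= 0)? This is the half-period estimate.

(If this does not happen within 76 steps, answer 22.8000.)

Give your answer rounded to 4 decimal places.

Step 0: x=[8.9000] v=[0.0000]
Step 1: x=[8.1960] v=[-2.3467]
Step 2: x=[7.0133] v=[-3.9424]
Step 3: x=[5.7303] v=[-4.2766]
Step 4: x=[4.7576] v=[-3.2423]
Step 5: x=[4.4065] v=[-1.1704]
Step 6: x=[4.7893] v=[1.2760]
First v>=0 after going negative at step 6, time=1.8000

Answer: 1.8000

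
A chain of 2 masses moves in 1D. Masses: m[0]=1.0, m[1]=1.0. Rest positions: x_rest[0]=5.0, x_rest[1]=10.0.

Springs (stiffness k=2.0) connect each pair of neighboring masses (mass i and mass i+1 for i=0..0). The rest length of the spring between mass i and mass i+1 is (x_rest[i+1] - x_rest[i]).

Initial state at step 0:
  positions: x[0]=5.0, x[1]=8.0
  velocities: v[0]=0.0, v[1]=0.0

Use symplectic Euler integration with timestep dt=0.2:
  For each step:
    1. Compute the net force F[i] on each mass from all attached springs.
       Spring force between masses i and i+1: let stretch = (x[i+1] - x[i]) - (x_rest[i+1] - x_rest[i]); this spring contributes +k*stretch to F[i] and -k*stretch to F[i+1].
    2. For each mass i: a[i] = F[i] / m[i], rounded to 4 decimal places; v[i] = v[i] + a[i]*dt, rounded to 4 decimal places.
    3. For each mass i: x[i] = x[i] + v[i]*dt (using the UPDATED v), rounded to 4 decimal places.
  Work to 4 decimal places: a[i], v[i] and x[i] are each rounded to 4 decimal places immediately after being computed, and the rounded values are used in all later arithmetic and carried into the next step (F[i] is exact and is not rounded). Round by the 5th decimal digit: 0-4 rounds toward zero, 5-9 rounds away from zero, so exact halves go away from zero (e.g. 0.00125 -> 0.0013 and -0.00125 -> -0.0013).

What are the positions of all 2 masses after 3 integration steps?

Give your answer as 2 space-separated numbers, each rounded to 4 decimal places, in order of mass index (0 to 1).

Step 0: x=[5.0000 8.0000] v=[0.0000 0.0000]
Step 1: x=[4.8400 8.1600] v=[-0.8000 0.8000]
Step 2: x=[4.5456 8.4544] v=[-1.4720 1.4720]
Step 3: x=[4.1639 8.8361] v=[-1.9085 1.9085]

Answer: 4.1639 8.8361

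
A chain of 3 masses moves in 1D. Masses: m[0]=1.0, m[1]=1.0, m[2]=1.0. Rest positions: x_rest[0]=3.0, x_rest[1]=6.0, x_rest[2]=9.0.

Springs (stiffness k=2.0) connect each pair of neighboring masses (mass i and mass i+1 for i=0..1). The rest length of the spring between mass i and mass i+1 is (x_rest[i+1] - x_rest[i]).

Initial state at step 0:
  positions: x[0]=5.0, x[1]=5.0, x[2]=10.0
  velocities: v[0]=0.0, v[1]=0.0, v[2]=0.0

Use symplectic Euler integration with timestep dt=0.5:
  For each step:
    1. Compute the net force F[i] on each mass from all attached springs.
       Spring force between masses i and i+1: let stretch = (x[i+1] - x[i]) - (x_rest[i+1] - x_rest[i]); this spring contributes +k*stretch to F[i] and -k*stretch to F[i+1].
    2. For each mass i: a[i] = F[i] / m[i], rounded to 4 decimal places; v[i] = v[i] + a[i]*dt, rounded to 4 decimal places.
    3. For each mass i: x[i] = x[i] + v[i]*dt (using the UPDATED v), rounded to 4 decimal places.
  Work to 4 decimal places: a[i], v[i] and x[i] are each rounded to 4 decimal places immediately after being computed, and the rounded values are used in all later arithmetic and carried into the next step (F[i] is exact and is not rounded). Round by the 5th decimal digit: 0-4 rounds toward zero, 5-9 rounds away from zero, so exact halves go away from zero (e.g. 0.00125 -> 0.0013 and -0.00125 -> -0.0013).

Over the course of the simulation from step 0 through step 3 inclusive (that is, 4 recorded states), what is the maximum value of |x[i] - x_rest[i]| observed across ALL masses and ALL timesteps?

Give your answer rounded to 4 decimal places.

Step 0: x=[5.0000 5.0000 10.0000] v=[0.0000 0.0000 0.0000]
Step 1: x=[3.5000 7.5000 9.0000] v=[-3.0000 5.0000 -2.0000]
Step 2: x=[2.5000 8.7500 8.7500] v=[-2.0000 2.5000 -0.5000]
Step 3: x=[3.1250 6.8750 10.0000] v=[1.2500 -3.7500 2.5000]
Max displacement = 2.7500

Answer: 2.7500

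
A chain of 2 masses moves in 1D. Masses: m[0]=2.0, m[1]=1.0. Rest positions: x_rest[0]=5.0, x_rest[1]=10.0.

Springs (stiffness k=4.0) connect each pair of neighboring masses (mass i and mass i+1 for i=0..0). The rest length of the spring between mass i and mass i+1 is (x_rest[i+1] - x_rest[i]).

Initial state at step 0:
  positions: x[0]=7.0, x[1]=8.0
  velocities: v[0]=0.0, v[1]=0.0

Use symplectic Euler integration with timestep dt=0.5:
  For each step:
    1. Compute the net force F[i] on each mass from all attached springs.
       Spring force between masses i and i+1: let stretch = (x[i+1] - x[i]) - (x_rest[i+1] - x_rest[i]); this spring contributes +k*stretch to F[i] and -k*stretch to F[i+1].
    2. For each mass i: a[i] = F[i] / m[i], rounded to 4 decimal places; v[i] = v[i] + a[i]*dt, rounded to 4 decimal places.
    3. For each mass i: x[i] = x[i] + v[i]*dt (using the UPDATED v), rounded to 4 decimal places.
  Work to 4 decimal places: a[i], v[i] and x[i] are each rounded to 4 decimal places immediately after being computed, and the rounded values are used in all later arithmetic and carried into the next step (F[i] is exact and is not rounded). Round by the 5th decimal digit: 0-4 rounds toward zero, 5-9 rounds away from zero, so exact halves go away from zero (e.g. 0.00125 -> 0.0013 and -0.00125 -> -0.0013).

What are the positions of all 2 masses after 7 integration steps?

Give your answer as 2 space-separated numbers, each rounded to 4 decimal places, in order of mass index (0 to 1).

Answer: 4.1563 13.6875

Derivation:
Step 0: x=[7.0000 8.0000] v=[0.0000 0.0000]
Step 1: x=[5.0000 12.0000] v=[-4.0000 8.0000]
Step 2: x=[4.0000 14.0000] v=[-2.0000 4.0000]
Step 3: x=[5.5000 11.0000] v=[3.0000 -6.0000]
Step 4: x=[7.2500 7.5000] v=[3.5000 -7.0000]
Step 5: x=[6.6250 8.7500] v=[-1.2500 2.5000]
Step 6: x=[4.5625 12.8750] v=[-4.1250 8.2500]
Step 7: x=[4.1563 13.6875] v=[-0.8125 1.6250]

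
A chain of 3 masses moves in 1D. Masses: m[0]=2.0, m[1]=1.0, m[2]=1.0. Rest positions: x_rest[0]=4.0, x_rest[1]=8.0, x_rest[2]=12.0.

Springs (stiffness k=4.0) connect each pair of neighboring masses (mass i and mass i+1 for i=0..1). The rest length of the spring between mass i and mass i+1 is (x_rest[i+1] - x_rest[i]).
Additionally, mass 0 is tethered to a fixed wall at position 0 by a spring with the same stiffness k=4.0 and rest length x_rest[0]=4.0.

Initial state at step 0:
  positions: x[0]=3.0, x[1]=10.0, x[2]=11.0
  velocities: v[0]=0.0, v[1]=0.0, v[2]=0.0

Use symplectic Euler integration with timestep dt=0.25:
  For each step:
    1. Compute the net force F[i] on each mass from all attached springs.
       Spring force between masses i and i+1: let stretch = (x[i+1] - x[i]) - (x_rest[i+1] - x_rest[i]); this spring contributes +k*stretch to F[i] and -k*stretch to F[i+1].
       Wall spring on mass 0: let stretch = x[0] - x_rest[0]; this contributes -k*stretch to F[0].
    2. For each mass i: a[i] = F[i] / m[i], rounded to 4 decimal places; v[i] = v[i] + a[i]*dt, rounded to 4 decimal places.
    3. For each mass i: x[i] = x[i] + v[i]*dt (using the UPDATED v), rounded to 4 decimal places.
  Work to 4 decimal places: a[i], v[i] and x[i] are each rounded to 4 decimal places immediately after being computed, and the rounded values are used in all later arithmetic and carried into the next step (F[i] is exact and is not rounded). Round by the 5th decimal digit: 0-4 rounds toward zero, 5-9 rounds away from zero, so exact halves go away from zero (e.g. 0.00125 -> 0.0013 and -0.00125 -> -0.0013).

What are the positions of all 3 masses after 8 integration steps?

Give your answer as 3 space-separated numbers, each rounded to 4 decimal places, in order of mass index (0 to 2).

Step 0: x=[3.0000 10.0000 11.0000] v=[0.0000 0.0000 0.0000]
Step 1: x=[3.5000 8.5000 11.7500] v=[2.0000 -6.0000 3.0000]
Step 2: x=[4.1875 6.5625 12.6875] v=[2.7500 -7.7500 3.7500]
Step 3: x=[4.6485 5.5625 13.0938] v=[1.8438 -4.0000 1.6250]
Step 4: x=[4.6426 6.2168 12.6172] v=[-0.0235 2.6173 -1.9063]
Step 5: x=[4.2532 8.0777 11.5405] v=[-1.5577 7.4435 -4.3067]
Step 6: x=[3.8102 9.8482 10.5981] v=[-1.7721 7.0818 -3.7695]
Step 7: x=[3.6457 10.2966 10.4683] v=[-0.6582 1.7937 -0.5194]
Step 8: x=[3.8568 9.1252 11.2955] v=[0.8444 -4.6855 3.3089]

Answer: 3.8568 9.1252 11.2955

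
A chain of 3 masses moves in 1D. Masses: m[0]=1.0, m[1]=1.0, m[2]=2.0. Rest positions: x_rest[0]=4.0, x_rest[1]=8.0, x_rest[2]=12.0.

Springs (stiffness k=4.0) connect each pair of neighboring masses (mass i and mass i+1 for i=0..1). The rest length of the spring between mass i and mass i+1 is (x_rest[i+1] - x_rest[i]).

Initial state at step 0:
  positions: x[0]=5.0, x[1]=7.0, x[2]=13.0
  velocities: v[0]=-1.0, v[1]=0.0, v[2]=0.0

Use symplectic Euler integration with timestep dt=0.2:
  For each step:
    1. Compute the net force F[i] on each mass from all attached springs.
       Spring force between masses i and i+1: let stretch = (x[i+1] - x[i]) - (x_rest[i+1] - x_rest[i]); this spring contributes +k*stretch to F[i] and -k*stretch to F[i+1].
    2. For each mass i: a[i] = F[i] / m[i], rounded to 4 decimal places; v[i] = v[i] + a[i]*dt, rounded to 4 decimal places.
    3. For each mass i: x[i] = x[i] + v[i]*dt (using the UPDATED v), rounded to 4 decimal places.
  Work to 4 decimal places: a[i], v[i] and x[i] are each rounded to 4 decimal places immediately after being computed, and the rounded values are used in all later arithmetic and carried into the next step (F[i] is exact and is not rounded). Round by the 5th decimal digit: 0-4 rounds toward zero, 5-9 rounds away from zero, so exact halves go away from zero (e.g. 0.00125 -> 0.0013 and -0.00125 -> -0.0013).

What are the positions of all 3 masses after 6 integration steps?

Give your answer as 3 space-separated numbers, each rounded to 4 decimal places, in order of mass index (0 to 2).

Step 0: x=[5.0000 7.0000 13.0000] v=[-1.0000 0.0000 0.0000]
Step 1: x=[4.4800 7.6400 12.8400] v=[-2.6000 3.2000 -0.8000]
Step 2: x=[3.8256 8.6064 12.5840] v=[-3.2720 4.8320 -1.2800]
Step 3: x=[3.2961 9.4443 12.3298] v=[-2.6474 4.1894 -1.2710]
Step 4: x=[3.1103 9.7601 12.1648] v=[-0.9288 1.5792 -0.8252]
Step 5: x=[3.3485 9.3967 12.1274] v=[1.1910 -1.8169 -0.1871]
Step 6: x=[3.9144 8.5025 12.1915] v=[2.8296 -4.4709 0.3206]

Answer: 3.9144 8.5025 12.1915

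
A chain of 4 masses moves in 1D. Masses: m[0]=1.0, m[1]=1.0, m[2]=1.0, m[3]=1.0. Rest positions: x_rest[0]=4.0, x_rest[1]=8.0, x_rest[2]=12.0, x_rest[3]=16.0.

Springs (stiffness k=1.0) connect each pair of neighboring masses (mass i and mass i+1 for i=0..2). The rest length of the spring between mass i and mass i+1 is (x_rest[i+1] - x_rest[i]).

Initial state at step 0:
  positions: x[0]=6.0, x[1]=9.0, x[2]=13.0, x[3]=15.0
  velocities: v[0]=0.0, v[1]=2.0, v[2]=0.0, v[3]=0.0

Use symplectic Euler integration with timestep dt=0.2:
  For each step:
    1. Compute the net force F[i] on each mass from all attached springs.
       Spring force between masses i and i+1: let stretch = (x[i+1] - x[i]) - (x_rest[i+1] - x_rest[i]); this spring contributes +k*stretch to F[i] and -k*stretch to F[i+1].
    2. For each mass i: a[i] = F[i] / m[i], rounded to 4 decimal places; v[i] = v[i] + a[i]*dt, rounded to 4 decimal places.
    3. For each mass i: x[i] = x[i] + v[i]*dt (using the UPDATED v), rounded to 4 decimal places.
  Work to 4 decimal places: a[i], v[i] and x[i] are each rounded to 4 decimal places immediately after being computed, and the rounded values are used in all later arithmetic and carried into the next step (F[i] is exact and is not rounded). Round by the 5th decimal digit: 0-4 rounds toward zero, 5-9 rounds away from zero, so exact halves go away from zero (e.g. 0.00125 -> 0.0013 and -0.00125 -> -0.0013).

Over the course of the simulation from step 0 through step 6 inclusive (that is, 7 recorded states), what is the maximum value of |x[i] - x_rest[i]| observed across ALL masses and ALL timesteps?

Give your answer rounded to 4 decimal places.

Answer: 2.8527

Derivation:
Step 0: x=[6.0000 9.0000 13.0000 15.0000] v=[0.0000 2.0000 0.0000 0.0000]
Step 1: x=[5.9600 9.4400 12.9200 15.0800] v=[-0.2000 2.2000 -0.4000 0.4000]
Step 2: x=[5.8992 9.8800 12.7872 15.2336] v=[-0.3040 2.2000 -0.6640 0.7680]
Step 3: x=[5.8376 10.2771 12.6360 15.4493] v=[-0.3078 1.9853 -0.7562 1.0787]
Step 4: x=[5.7936 10.5909 12.5029 15.7125] v=[-0.2199 1.5692 -0.6653 1.3160]
Step 5: x=[5.7815 10.7893 12.4217 16.0073] v=[-0.0604 0.9921 -0.4058 1.4741]
Step 6: x=[5.8097 10.8527 12.4187 16.3187] v=[0.1412 0.3170 -0.0152 1.5570]
Max displacement = 2.8527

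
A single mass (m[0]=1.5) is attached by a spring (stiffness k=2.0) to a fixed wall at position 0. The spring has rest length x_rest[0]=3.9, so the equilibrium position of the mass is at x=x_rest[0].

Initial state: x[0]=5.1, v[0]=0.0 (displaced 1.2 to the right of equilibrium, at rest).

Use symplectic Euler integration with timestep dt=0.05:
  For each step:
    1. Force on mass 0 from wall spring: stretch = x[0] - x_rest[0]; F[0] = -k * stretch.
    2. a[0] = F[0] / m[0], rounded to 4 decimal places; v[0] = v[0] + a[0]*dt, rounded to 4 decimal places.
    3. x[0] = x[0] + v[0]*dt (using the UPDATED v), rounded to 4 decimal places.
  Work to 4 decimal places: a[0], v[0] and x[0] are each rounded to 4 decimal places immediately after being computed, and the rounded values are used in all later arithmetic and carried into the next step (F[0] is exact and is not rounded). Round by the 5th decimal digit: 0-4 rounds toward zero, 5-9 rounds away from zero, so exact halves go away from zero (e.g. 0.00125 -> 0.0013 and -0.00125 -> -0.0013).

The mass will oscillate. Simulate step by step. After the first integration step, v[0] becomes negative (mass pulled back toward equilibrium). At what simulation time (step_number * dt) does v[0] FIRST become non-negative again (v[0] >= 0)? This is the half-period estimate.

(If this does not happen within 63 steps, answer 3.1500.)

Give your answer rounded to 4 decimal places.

Answer: 2.7500

Derivation:
Step 0: x=[5.1000] v=[0.0000]
Step 1: x=[5.0960] v=[-0.0800]
Step 2: x=[5.0880] v=[-0.1597]
Step 3: x=[5.0761] v=[-0.2389]
Step 4: x=[5.0602] v=[-0.3173]
Step 5: x=[5.0405] v=[-0.3946]
Step 6: x=[5.0170] v=[-0.4706]
Step 7: x=[4.9897] v=[-0.5451]
Step 8: x=[4.9588] v=[-0.6177]
Step 9: x=[4.9244] v=[-0.6883]
Step 10: x=[4.8866] v=[-0.7566]
Step 11: x=[4.8455] v=[-0.8224]
Step 12: x=[4.8012] v=[-0.8854]
Step 13: x=[4.7539] v=[-0.9455]
Step 14: x=[4.7038] v=[-1.0024]
Step 15: x=[4.6510] v=[-1.0560]
Step 16: x=[4.5957] v=[-1.1061]
Step 17: x=[4.5381] v=[-1.1525]
Step 18: x=[4.4784] v=[-1.1950]
Step 19: x=[4.4167] v=[-1.2336]
Step 20: x=[4.3533] v=[-1.2680]
Step 21: x=[4.2884] v=[-1.2982]
Step 22: x=[4.2222] v=[-1.3241]
Step 23: x=[4.1549] v=[-1.3456]
Step 24: x=[4.0868] v=[-1.3626]
Step 25: x=[4.0180] v=[-1.3751]
Step 26: x=[3.9489] v=[-1.3830]
Step 27: x=[3.8796] v=[-1.3863]
Step 28: x=[3.8104] v=[-1.3849]
Step 29: x=[3.7415] v=[-1.3789]
Step 30: x=[3.6731] v=[-1.3683]
Step 31: x=[3.6054] v=[-1.3532]
Step 32: x=[3.5387] v=[-1.3336]
Step 33: x=[3.4732] v=[-1.3095]
Step 34: x=[3.4092] v=[-1.2810]
Step 35: x=[3.3468] v=[-1.2483]
Step 36: x=[3.2862] v=[-1.2114]
Step 37: x=[3.2277] v=[-1.1705]
Step 38: x=[3.1714] v=[-1.1257]
Step 39: x=[3.1175] v=[-1.0771]
Step 40: x=[3.0663] v=[-1.0249]
Step 41: x=[3.0178] v=[-0.9693]
Step 42: x=[2.9723] v=[-0.9105]
Step 43: x=[2.9299] v=[-0.8487]
Step 44: x=[2.8907] v=[-0.7840]
Step 45: x=[2.8549] v=[-0.7167]
Step 46: x=[2.8226] v=[-0.6470]
Step 47: x=[2.7938] v=[-0.5752]
Step 48: x=[2.7687] v=[-0.5015]
Step 49: x=[2.7474] v=[-0.4261]
Step 50: x=[2.7299] v=[-0.3493]
Step 51: x=[2.7163] v=[-0.2713]
Step 52: x=[2.7067] v=[-0.1924]
Step 53: x=[2.7011] v=[-0.1128]
Step 54: x=[2.6995] v=[-0.0329]
Step 55: x=[2.7019] v=[0.0471]
First v>=0 after going negative at step 55, time=2.7500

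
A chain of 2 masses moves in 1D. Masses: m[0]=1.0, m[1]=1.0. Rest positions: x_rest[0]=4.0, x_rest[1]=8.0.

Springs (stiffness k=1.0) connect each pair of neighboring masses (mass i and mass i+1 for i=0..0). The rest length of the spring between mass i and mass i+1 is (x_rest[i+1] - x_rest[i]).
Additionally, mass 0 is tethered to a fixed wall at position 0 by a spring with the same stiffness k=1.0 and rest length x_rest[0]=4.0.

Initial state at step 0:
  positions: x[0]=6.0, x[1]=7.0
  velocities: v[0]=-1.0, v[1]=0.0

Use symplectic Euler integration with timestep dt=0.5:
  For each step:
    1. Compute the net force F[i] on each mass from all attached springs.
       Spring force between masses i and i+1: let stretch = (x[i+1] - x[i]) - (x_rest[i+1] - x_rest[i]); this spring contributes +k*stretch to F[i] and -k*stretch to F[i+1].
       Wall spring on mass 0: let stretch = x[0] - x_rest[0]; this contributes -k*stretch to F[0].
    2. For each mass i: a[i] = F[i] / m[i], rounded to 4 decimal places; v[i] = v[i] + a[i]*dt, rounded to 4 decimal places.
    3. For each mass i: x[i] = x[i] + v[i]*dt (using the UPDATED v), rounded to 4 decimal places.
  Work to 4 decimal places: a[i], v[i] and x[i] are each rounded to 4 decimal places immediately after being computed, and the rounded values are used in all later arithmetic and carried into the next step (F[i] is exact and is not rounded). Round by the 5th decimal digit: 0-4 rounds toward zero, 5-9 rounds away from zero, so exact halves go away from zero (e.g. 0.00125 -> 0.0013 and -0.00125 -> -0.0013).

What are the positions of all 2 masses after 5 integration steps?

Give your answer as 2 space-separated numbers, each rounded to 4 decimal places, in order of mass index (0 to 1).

Answer: 3.6788 7.1544

Derivation:
Step 0: x=[6.0000 7.0000] v=[-1.0000 0.0000]
Step 1: x=[4.2500 7.7500] v=[-3.5000 1.5000]
Step 2: x=[2.3125 8.6250] v=[-3.8750 1.7500]
Step 3: x=[1.3750 8.9219] v=[-1.8750 0.5938]
Step 4: x=[1.9805 8.3321] v=[1.2110 -1.1797]
Step 5: x=[3.6788 7.1544] v=[3.3966 -2.3555]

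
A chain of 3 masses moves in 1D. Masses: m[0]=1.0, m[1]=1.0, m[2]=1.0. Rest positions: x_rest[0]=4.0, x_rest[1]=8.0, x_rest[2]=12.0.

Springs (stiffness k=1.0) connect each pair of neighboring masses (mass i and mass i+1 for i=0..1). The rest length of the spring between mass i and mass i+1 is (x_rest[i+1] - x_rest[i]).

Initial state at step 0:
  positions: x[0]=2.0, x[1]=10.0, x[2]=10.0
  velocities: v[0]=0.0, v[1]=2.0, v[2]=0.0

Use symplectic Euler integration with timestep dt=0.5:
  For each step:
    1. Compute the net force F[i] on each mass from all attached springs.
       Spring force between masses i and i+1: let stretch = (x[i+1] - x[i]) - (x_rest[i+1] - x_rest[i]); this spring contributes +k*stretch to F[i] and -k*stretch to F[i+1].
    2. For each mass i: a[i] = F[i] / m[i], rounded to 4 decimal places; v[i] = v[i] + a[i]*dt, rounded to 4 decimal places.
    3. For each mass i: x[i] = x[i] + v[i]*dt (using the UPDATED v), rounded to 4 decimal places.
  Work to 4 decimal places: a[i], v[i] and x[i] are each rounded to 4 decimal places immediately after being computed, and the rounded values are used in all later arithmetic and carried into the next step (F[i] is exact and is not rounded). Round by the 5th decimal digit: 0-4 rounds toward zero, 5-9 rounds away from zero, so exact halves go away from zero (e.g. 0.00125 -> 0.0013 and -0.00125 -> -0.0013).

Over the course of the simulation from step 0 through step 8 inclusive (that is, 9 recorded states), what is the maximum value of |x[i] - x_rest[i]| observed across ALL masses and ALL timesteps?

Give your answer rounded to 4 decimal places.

Answer: 4.3390

Derivation:
Step 0: x=[2.0000 10.0000 10.0000] v=[0.0000 2.0000 0.0000]
Step 1: x=[3.0000 9.0000 11.0000] v=[2.0000 -2.0000 2.0000]
Step 2: x=[4.5000 7.0000 12.5000] v=[3.0000 -4.0000 3.0000]
Step 3: x=[5.6250 5.7500 13.6250] v=[2.2500 -2.5000 2.2500]
Step 4: x=[5.7813 6.4375 13.7813] v=[0.3125 1.3750 0.3125]
Step 5: x=[5.1016 8.7969 13.1016] v=[-1.3594 4.7188 -1.3594]
Step 6: x=[4.3457 11.3087 12.3457] v=[-1.5118 5.0235 -1.5118]
Step 7: x=[4.3306 12.3390 12.3306] v=[-0.0303 2.0605 -0.0303]
Step 8: x=[5.3176 11.3651 13.3176] v=[1.9739 -1.9479 1.9739]
Max displacement = 4.3390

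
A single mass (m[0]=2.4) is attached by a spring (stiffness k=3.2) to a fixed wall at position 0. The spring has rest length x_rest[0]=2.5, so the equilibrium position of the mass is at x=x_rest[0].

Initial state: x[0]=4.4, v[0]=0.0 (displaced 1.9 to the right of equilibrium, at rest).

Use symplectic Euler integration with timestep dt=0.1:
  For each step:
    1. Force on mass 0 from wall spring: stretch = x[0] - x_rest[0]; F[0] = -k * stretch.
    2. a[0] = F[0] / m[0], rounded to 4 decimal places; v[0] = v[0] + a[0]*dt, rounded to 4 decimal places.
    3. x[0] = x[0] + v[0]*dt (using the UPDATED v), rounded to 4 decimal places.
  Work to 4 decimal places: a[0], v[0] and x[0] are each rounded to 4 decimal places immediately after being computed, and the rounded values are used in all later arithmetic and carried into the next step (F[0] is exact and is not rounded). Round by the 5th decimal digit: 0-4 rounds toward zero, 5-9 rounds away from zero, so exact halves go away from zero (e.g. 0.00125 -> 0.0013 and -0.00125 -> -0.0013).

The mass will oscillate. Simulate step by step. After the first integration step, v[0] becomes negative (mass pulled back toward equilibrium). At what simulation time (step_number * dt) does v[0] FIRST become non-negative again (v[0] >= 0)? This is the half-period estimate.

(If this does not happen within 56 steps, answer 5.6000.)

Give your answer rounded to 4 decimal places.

Step 0: x=[4.4000] v=[0.0000]
Step 1: x=[4.3747] v=[-0.2533]
Step 2: x=[4.3244] v=[-0.5033]
Step 3: x=[4.2497] v=[-0.7466]
Step 4: x=[4.1517] v=[-0.9799]
Step 5: x=[4.0317] v=[-1.2001]
Step 6: x=[3.8913] v=[-1.4043]
Step 7: x=[3.7323] v=[-1.5898]
Step 8: x=[3.5569] v=[-1.7541]
Step 9: x=[3.3674] v=[-1.8950]
Step 10: x=[3.1663] v=[-2.0107]
Step 11: x=[2.9564] v=[-2.0995]
Step 12: x=[2.7404] v=[-2.1604]
Step 13: x=[2.5212] v=[-2.1925]
Step 14: x=[2.3017] v=[-2.1953]
Step 15: x=[2.0848] v=[-2.1689]
Step 16: x=[1.8735] v=[-2.1135]
Step 17: x=[1.6705] v=[-2.0300]
Step 18: x=[1.4786] v=[-1.9194]
Step 19: x=[1.3003] v=[-1.7832]
Step 20: x=[1.1380] v=[-1.6232]
Step 21: x=[0.9938] v=[-1.4416]
Step 22: x=[0.8697] v=[-1.2408]
Step 23: x=[0.7674] v=[-1.0234]
Step 24: x=[0.6882] v=[-0.7924]
Step 25: x=[0.6331] v=[-0.5508]
Step 26: x=[0.6029] v=[-0.3019]
Step 27: x=[0.5980] v=[-0.0490]
Step 28: x=[0.6185] v=[0.2046]
First v>=0 after going negative at step 28, time=2.8000

Answer: 2.8000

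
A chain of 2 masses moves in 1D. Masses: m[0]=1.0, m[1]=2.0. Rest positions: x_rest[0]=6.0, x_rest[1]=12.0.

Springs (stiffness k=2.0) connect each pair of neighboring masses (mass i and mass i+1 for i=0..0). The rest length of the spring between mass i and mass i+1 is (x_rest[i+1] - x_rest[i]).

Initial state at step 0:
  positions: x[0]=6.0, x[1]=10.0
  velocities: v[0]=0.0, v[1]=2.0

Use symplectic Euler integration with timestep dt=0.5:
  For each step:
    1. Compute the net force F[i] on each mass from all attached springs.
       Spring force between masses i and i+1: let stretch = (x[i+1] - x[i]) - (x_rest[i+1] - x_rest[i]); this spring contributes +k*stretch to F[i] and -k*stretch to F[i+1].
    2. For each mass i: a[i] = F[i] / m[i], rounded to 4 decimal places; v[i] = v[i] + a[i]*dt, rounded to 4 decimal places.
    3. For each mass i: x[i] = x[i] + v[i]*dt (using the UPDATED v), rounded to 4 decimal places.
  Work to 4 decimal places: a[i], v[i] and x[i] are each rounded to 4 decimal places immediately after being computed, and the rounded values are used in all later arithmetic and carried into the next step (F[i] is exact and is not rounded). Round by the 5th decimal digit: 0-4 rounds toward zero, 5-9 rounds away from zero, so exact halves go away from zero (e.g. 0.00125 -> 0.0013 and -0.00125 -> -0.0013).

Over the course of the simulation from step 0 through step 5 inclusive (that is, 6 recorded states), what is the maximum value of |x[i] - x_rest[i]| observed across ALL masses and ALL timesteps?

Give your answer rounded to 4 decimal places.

Answer: 3.1447

Derivation:
Step 0: x=[6.0000 10.0000] v=[0.0000 2.0000]
Step 1: x=[5.0000 11.5000] v=[-2.0000 3.0000]
Step 2: x=[4.2500 12.8750] v=[-1.5000 2.7500]
Step 3: x=[4.8125 13.5938] v=[1.1250 1.4375]
Step 4: x=[6.7657 13.6173] v=[3.9063 0.0469]
Step 5: x=[9.1447 13.4279] v=[4.7579 -0.3789]
Max displacement = 3.1447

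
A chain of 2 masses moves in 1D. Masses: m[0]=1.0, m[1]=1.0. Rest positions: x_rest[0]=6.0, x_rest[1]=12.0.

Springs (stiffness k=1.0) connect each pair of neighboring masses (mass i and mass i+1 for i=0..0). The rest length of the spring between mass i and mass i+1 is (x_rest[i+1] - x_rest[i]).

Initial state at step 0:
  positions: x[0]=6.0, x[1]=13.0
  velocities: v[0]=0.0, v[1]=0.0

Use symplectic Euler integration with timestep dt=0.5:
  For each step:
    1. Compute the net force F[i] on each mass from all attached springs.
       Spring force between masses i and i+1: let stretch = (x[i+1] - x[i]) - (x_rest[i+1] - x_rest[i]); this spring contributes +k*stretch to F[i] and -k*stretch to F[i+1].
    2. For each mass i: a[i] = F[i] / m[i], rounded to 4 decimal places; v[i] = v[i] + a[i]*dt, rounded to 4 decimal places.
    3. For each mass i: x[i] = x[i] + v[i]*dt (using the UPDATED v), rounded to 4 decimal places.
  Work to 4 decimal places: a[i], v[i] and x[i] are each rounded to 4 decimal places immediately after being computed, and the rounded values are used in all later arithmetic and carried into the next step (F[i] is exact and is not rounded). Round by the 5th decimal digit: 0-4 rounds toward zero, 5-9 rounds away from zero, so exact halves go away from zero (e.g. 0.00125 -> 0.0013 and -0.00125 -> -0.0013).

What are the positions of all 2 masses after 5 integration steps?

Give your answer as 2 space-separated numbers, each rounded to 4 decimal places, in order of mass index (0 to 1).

Answer: 6.8594 12.1407

Derivation:
Step 0: x=[6.0000 13.0000] v=[0.0000 0.0000]
Step 1: x=[6.2500 12.7500] v=[0.5000 -0.5000]
Step 2: x=[6.6250 12.3750] v=[0.7500 -0.7500]
Step 3: x=[6.9375 12.0625] v=[0.6250 -0.6250]
Step 4: x=[7.0313 11.9688] v=[0.1875 -0.1875]
Step 5: x=[6.8594 12.1407] v=[-0.3438 0.3438]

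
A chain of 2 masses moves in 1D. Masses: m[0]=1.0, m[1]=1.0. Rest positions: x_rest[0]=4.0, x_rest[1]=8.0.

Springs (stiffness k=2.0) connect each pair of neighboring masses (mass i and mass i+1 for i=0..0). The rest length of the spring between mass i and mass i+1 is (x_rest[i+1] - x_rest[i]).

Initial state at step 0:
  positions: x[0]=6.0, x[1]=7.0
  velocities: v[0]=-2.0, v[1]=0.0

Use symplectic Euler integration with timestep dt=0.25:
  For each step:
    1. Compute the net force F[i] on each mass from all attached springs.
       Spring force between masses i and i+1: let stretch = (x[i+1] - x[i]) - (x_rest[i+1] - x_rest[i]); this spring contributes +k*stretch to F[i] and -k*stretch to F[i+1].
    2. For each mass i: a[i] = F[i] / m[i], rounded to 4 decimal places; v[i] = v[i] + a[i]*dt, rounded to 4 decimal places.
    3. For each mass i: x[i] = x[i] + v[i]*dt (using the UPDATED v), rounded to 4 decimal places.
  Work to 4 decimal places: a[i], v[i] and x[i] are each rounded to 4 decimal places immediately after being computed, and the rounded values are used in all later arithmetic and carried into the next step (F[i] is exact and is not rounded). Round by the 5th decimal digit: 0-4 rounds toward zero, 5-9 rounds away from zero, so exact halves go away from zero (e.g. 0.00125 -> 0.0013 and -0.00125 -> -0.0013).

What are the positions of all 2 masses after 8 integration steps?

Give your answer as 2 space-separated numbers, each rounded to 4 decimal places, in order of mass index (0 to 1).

Step 0: x=[6.0000 7.0000] v=[-2.0000 0.0000]
Step 1: x=[5.1250 7.3750] v=[-3.5000 1.5000]
Step 2: x=[4.0313 7.9688] v=[-4.3750 2.3750]
Step 3: x=[2.9297 8.5704] v=[-4.4063 2.4063]
Step 4: x=[2.0332 8.9669] v=[-3.5860 1.5860]
Step 5: x=[1.5034 8.9967] v=[-2.1192 0.1192]
Step 6: x=[1.4103 8.5898] v=[-0.3726 -1.6275]
Step 7: x=[1.7146 7.7855] v=[1.2172 -3.2173]
Step 8: x=[2.2778 6.7223] v=[2.2527 -4.2528]

Answer: 2.2778 6.7223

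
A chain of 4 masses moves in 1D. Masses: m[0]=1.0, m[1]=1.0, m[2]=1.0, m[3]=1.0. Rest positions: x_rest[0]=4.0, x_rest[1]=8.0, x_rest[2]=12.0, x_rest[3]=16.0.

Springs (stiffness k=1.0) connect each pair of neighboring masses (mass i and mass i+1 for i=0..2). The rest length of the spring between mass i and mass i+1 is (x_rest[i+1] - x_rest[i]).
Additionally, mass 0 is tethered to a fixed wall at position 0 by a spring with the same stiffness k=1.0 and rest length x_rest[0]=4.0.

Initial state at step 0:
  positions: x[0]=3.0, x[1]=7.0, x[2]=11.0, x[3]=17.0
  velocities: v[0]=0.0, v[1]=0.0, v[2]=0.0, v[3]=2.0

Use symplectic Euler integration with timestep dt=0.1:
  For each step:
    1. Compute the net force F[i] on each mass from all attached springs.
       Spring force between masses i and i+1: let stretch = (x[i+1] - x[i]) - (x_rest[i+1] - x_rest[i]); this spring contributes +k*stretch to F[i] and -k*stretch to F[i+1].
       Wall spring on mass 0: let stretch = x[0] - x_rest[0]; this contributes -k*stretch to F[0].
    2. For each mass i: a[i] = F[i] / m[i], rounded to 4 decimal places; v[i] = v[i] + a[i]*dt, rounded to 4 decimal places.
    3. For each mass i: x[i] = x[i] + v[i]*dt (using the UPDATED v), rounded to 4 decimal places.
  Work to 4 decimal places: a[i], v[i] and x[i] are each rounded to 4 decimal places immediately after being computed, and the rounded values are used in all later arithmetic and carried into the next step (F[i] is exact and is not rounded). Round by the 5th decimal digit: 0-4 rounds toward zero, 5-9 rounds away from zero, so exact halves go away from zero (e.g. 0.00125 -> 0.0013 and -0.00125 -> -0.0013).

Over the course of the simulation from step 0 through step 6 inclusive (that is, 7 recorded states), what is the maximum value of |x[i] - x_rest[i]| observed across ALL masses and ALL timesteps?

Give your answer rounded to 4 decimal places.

Step 0: x=[3.0000 7.0000 11.0000 17.0000] v=[0.0000 0.0000 0.0000 2.0000]
Step 1: x=[3.0100 7.0000 11.0200 17.1800] v=[0.1000 0.0000 0.2000 1.8000]
Step 2: x=[3.0298 7.0003 11.0614 17.3384] v=[0.1980 0.0030 0.4140 1.5840]
Step 3: x=[3.0590 7.0015 11.1250 17.4740] v=[0.2921 0.0121 0.6356 1.3563]
Step 4: x=[3.0971 7.0045 11.2108 17.5861] v=[0.3805 0.0302 0.8582 1.1214]
Step 5: x=[3.1433 7.0105 11.3183 17.6745] v=[0.4615 0.0601 1.0751 0.8839]
Step 6: x=[3.1967 7.0209 11.4463 17.7393] v=[0.5339 0.1042 1.2799 0.6483]
Max displacement = 1.7393

Answer: 1.7393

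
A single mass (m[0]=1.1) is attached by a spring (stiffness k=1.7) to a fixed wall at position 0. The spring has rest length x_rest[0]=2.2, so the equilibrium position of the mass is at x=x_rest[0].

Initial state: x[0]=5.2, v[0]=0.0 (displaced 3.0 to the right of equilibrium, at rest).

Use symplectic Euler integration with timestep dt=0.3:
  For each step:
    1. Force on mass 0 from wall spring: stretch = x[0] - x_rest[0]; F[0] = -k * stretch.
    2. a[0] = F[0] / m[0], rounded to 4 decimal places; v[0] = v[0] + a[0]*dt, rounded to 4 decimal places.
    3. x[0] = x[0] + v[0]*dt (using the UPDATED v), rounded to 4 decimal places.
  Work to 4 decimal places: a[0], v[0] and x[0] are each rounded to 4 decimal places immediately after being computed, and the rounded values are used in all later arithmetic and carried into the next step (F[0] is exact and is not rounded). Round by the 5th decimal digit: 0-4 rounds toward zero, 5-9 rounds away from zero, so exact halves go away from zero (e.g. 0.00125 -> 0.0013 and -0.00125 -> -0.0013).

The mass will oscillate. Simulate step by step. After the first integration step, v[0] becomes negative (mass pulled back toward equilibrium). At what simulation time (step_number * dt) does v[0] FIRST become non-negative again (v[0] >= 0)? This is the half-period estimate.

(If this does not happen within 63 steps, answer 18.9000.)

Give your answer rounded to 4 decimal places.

Answer: 2.7000

Derivation:
Step 0: x=[5.2000] v=[0.0000]
Step 1: x=[4.7827] v=[-1.3909]
Step 2: x=[4.0062] v=[-2.5883]
Step 3: x=[2.9785] v=[-3.4257]
Step 4: x=[1.8425] v=[-3.7866]
Step 5: x=[0.7562] v=[-3.6209]
Step 6: x=[-0.1293] v=[-2.9515]
Step 7: x=[-0.6908] v=[-1.8716]
Step 8: x=[-0.8502] v=[-0.5313]
Step 9: x=[-0.5853] v=[0.8829]
First v>=0 after going negative at step 9, time=2.7000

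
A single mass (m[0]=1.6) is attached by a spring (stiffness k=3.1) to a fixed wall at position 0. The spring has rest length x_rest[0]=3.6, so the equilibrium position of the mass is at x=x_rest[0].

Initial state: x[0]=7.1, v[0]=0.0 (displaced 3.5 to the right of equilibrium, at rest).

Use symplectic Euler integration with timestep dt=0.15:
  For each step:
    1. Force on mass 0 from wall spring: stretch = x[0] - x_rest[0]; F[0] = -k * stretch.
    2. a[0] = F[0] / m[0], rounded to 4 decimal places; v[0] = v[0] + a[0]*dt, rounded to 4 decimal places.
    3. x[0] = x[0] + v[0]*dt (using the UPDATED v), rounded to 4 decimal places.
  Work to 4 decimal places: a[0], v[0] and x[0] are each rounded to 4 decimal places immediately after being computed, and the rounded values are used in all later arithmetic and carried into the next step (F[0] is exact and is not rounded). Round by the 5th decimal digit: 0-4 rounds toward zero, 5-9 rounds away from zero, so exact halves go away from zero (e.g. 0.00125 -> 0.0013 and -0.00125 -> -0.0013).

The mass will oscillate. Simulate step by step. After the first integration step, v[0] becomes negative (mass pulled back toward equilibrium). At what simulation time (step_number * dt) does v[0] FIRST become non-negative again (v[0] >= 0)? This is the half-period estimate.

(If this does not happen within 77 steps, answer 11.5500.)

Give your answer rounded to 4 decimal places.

Step 0: x=[7.1000] v=[0.0000]
Step 1: x=[6.9474] v=[-1.0172]
Step 2: x=[6.6489] v=[-1.9900]
Step 3: x=[6.2175] v=[-2.8761]
Step 4: x=[5.6720] v=[-3.6368]
Step 5: x=[5.0362] v=[-4.2390]
Step 6: x=[4.3377] v=[-4.6564]
Step 7: x=[3.6071] v=[-4.8708]
Step 8: x=[2.8762] v=[-4.8729]
Step 9: x=[2.1768] v=[-4.6625]
Step 10: x=[1.5395] v=[-4.2489]
Step 11: x=[0.9920] v=[-3.6501]
Step 12: x=[0.5582] v=[-2.8922]
Step 13: x=[0.2570] v=[-2.0082]
Step 14: x=[0.1015] v=[-1.0366]
Step 15: x=[0.0985] v=[-0.0199]
Step 16: x=[0.2482] v=[0.9977]
First v>=0 after going negative at step 16, time=2.4000

Answer: 2.4000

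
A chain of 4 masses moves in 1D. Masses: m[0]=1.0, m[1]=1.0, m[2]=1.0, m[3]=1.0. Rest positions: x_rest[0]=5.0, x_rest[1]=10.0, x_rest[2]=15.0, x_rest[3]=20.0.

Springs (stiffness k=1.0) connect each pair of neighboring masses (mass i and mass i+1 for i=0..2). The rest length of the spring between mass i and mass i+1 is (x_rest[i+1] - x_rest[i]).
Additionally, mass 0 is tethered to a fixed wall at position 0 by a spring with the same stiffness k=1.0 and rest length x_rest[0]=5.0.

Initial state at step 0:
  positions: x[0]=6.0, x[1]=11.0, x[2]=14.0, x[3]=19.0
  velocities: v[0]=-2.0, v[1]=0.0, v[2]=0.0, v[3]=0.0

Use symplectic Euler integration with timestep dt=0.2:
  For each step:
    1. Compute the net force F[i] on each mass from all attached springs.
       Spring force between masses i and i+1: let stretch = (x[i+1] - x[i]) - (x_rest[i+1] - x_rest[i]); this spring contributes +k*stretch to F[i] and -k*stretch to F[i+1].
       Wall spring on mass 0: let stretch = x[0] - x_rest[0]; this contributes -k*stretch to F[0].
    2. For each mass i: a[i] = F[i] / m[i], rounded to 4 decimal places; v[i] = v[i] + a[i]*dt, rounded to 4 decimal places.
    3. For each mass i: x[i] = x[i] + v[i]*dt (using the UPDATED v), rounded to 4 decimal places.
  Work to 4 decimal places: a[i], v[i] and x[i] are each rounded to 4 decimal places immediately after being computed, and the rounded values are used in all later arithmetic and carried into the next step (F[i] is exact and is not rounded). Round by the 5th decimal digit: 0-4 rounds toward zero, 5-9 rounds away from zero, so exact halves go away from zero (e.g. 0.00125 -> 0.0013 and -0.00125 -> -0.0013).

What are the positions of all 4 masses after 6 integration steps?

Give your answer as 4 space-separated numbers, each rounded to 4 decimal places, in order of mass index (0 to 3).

Answer: 3.7373 9.3711 15.0727 19.1832

Derivation:
Step 0: x=[6.0000 11.0000 14.0000 19.0000] v=[-2.0000 0.0000 0.0000 0.0000]
Step 1: x=[5.5600 10.9200 14.0800 19.0000] v=[-2.2000 -0.4000 0.4000 0.0000]
Step 2: x=[5.1120 10.7520 14.2304 19.0032] v=[-2.2400 -0.8400 0.7520 0.0160]
Step 3: x=[4.6851 10.4975 14.4326 19.0155] v=[-2.1344 -1.2723 1.0109 0.0614]
Step 4: x=[4.3033 10.1679 14.6607 19.0445] v=[-1.9089 -1.6478 1.1405 0.1448]
Step 5: x=[3.9840 9.7835 14.8844 19.0981] v=[-1.5966 -1.9222 1.1187 0.2680]
Step 6: x=[3.7373 9.3711 15.0727 19.1832] v=[-1.2335 -2.0619 0.9413 0.4253]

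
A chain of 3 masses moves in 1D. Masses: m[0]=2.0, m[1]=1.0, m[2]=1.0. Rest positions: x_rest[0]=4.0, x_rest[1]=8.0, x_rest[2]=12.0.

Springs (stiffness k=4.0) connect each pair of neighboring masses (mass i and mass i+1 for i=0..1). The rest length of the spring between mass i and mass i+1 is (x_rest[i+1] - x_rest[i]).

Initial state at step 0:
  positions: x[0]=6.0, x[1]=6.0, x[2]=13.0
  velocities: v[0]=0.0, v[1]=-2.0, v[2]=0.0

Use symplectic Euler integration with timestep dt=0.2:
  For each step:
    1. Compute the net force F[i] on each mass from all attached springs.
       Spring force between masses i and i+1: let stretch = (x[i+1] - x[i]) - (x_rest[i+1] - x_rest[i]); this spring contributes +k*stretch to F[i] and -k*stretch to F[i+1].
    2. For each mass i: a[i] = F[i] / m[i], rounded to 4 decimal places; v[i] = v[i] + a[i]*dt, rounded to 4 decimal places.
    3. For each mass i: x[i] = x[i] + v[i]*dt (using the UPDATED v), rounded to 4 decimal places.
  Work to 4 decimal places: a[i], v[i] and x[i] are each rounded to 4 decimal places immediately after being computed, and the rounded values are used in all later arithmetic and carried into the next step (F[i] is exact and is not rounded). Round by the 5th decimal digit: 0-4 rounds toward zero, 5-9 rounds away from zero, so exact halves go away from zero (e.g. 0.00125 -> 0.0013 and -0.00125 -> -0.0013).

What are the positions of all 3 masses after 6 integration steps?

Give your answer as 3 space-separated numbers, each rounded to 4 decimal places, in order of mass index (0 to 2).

Step 0: x=[6.0000 6.0000 13.0000] v=[0.0000 -2.0000 0.0000]
Step 1: x=[5.6800 6.7200 12.5200] v=[-1.6000 3.6000 -2.4000]
Step 2: x=[5.1232 8.2016 11.7520] v=[-2.7840 7.4080 -3.8400]
Step 3: x=[4.4927 9.7587 11.0559] v=[-3.1526 7.7856 -3.4803]
Step 4: x=[3.9635 10.6808 10.7923] v=[-2.6462 4.6106 -1.3181]
Step 5: x=[3.6516 10.5460 11.1508] v=[-1.5593 -0.6740 1.7927]
Step 6: x=[3.5713 9.4049 12.0526] v=[-0.4015 -5.7057 4.5089]

Answer: 3.5713 9.4049 12.0526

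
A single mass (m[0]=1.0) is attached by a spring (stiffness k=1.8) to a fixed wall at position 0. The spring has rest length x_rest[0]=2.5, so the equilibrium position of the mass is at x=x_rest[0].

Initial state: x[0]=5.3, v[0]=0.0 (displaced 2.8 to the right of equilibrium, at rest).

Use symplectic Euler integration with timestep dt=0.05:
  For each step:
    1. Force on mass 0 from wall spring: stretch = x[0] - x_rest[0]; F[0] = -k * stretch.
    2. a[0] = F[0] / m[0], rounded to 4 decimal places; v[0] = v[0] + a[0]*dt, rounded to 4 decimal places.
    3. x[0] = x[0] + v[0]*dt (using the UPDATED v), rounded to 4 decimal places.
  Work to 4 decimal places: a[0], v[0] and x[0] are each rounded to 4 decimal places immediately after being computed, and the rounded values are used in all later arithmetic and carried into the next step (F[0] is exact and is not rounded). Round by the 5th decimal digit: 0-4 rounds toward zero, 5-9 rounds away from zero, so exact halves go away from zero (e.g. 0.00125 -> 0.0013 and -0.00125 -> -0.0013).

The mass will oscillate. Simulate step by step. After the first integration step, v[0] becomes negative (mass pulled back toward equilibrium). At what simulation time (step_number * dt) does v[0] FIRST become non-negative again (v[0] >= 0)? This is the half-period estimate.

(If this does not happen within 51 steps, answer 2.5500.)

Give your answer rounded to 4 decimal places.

Step 0: x=[5.3000] v=[0.0000]
Step 1: x=[5.2874] v=[-0.2520]
Step 2: x=[5.2623] v=[-0.5029]
Step 3: x=[5.2247] v=[-0.7515]
Step 4: x=[5.1749] v=[-0.9967]
Step 5: x=[5.1130] v=[-1.2374]
Step 6: x=[5.0394] v=[-1.4726]
Step 7: x=[4.9543] v=[-1.7011]
Step 8: x=[4.8582] v=[-1.9220]
Step 9: x=[4.7515] v=[-2.1342]
Step 10: x=[4.6347] v=[-2.3368]
Step 11: x=[4.5083] v=[-2.5289]
Step 12: x=[4.3728] v=[-2.7096]
Step 13: x=[4.2289] v=[-2.8782]
Step 14: x=[4.0772] v=[-3.0338]
Step 15: x=[3.9184] v=[-3.1758]
Step 16: x=[3.7532] v=[-3.3035]
Step 17: x=[3.5824] v=[-3.4163]
Step 18: x=[3.4067] v=[-3.5137]
Step 19: x=[3.2269] v=[-3.5953]
Step 20: x=[3.0439] v=[-3.6607]
Step 21: x=[2.8584] v=[-3.7097]
Step 22: x=[2.6713] v=[-3.7420]
Step 23: x=[2.4834] v=[-3.7574]
Step 24: x=[2.2956] v=[-3.7559]
Step 25: x=[2.1087] v=[-3.7375]
Step 26: x=[1.9236] v=[-3.7023]
Step 27: x=[1.7411] v=[-3.6504]
Step 28: x=[1.5620] v=[-3.5821]
Step 29: x=[1.3871] v=[-3.4977]
Step 30: x=[1.2172] v=[-3.3975]
Step 31: x=[1.0531] v=[-3.2821]
Step 32: x=[0.8955] v=[-3.1519]
Step 33: x=[0.7451] v=[-3.0075]
Step 34: x=[0.6026] v=[-2.8496]
Step 35: x=[0.4687] v=[-2.6788]
Step 36: x=[0.3439] v=[-2.4960]
Step 37: x=[0.2288] v=[-2.3020]
Step 38: x=[0.1239] v=[-2.0976]
Step 39: x=[0.0297] v=[-1.8838]
Step 40: x=[-0.0534] v=[-1.6615]
Step 41: x=[-0.1250] v=[-1.4317]
Step 42: x=[-0.1848] v=[-1.1955]
Step 43: x=[-0.2325] v=[-0.9539]
Step 44: x=[-0.2679] v=[-0.7080]
Step 45: x=[-0.2908] v=[-0.4589]
Step 46: x=[-0.3012] v=[-0.2077]
Step 47: x=[-0.2990] v=[0.0444]
First v>=0 after going negative at step 47, time=2.3500

Answer: 2.3500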